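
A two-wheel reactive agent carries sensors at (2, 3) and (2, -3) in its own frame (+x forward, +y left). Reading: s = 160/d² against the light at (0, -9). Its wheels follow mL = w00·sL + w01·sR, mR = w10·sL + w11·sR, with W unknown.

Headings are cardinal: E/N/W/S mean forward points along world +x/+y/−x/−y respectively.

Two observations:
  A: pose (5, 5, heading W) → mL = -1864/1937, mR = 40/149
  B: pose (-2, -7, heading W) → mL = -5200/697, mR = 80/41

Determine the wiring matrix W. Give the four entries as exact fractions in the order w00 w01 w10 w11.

obs A: pose=(5,5,W) → sL=16/13, sR=80/149, mL=-1864/1937, mR=40/149
obs B: pose=(-2,-7,W) → sL=160/17, sR=160/41, mL=-5200/697, mR=80/41
sensor matrix S = [[16/13, 80/149], [160/17, 160/41]]; det S = -337920/1350089
solve [mL_A; mL_B] = S·[w00; w01] and [mR_A; mR_B] = S·[w10; w11]:
  w00 = -1, w01 = 1/2, w10 = 0, w11 = 1/2

-1 1/2 0 1/2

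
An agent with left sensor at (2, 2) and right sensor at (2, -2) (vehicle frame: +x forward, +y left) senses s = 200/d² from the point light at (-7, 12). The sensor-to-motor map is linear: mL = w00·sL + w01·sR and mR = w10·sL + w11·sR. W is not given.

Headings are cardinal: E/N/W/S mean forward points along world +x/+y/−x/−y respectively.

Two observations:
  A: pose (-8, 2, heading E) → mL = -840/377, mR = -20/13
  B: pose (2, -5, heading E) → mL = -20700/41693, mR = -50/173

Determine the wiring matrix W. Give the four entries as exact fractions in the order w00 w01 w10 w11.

-1/2 -1/2 -1/2 0

obs A: pose=(-8,2,E) → sL=40/13, sR=40/29, mL=-840/377, mR=-20/13
obs B: pose=(2,-5,E) → sL=100/173, sR=100/241, mL=-20700/41693, mR=-50/173
sensor matrix S = [[40/13, 40/29], [100/173, 100/241]]; det S = 7536000/15718261
solve [mL_A; mL_B] = S·[w00; w01] and [mR_A; mR_B] = S·[w10; w11]:
  w00 = -1/2, w01 = -1/2, w10 = -1/2, w11 = 0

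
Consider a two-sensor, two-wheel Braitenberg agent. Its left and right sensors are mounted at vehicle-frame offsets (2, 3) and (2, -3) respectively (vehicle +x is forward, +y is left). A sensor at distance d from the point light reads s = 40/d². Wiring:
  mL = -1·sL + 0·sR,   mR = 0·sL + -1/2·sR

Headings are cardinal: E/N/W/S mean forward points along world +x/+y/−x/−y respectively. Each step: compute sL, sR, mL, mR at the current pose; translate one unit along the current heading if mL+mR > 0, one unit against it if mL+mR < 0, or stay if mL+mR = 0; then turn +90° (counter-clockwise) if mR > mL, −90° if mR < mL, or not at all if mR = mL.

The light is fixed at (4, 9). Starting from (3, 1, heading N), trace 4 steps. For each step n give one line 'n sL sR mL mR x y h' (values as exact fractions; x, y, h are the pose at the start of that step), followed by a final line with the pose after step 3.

n=0: pose=(3,1,N); sL=10/13, sR=1; mL=-10/13, mR=-1/2; mL+mR=-33/26 → advance -1; mR−mL=7/26 → turn +1·90°
n=1: pose=(3,0,W); sL=40/153, sR=8/9; mL=-40/153, mR=-4/9; mL+mR=-12/17 → advance -1; mR−mL=-28/153 → turn -1·90°
n=2: pose=(4,0,N); sL=20/29, sR=20/29; mL=-20/29, mR=-10/29; mL+mR=-30/29 → advance -1; mR−mL=10/29 → turn +1·90°
n=3: pose=(4,-1,W); sL=40/173, sR=40/53; mL=-40/173, mR=-20/53; mL+mR=-5580/9169 → advance -1; mR−mL=-1340/9169 → turn -1·90°

0 10/13 1 -10/13 -1/2 3 1 N
1 40/153 8/9 -40/153 -4/9 3 0 W
2 20/29 20/29 -20/29 -10/29 4 0 N
3 40/173 40/53 -40/173 -20/53 4 -1 W
final 5 -1 N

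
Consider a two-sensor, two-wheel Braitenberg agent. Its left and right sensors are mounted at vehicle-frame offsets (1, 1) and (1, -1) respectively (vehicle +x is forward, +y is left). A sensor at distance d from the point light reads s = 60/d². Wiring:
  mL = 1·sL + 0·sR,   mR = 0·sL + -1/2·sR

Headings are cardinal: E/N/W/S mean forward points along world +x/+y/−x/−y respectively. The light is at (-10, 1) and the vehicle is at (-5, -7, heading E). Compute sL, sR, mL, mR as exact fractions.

12/17 20/39 12/17 -10/39

left sensor world pos  = (-4, -6); dL² = 85
right sensor world pos = (-4, -8); dR² = 117
sL = 60/85 = 12/17
sR = 60/117 = 20/39
mL = 1·sL + 0·sR = 12/17
mR = 0·sL + -1/2·sR = -10/39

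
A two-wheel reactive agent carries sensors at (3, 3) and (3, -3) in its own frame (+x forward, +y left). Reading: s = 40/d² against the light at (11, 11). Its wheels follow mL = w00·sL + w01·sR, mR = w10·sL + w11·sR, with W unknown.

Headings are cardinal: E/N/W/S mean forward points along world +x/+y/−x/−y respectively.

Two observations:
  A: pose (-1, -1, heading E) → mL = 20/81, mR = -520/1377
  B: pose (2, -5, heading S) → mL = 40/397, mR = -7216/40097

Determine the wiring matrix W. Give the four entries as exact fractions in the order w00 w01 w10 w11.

1 0 -1 -1

obs A: pose=(-1,-1,E) → sL=20/81, sR=20/153, mL=20/81, mR=-520/1377
obs B: pose=(2,-5,S) → sL=40/397, sR=8/101, mL=40/397, mR=-7216/40097
sensor matrix S = [[20/81, 20/153], [40/397, 8/101]]; det S = 352640/55213569
solve [mL_A; mL_B] = S·[w00; w01] and [mR_A; mR_B] = S·[w10; w11]:
  w00 = 1, w01 = 0, w10 = -1, w11 = -1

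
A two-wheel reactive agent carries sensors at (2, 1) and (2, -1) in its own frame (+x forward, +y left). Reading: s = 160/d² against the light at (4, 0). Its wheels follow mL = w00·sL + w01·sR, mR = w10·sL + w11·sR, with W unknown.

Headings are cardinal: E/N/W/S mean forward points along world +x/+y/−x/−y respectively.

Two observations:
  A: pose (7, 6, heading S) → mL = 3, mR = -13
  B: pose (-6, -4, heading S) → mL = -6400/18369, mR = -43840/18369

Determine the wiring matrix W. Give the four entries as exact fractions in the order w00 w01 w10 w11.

obs A: pose=(7,6,S) → sL=5, sR=8, mL=3, mR=-13
obs B: pose=(-6,-4,S) → sL=160/117, sR=160/157, mL=-6400/18369, mR=-43840/18369
sensor matrix S = [[5, 8], [160/117, 160/157]]; det S = -107360/18369
solve [mL_A; mL_B] = S·[w00; w01] and [mR_A; mR_B] = S·[w10; w11]:
  w00 = -1, w01 = 1, w10 = -1, w11 = -1

-1 1 -1 -1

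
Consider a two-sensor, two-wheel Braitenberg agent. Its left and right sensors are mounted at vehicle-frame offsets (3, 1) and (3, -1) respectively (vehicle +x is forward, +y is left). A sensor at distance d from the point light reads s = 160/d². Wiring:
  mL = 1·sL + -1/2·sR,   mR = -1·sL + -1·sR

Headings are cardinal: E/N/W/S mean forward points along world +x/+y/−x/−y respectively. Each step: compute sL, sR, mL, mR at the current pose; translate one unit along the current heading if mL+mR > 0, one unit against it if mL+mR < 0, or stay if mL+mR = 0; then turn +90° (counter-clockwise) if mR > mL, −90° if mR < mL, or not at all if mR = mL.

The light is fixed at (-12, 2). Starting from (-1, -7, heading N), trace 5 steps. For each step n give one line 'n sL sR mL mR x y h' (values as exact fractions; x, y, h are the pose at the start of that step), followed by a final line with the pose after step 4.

0 20/17 8/9 112/153 -316/153 -1 -7 N
1 160/277 160/317 28560/87809 -95040/87809 -1 -8 E
2 16/29 16/25 168/725 -864/725 -2 -8 S
3 160/149 160/113 6160/16837 -41920/16837 -2 -7 W
4 20/17 8/9 112/153 -316/153 -1 -7 N
final -1 -8 E

n=0: pose=(-1,-7,N); sL=20/17, sR=8/9; mL=112/153, mR=-316/153; mL+mR=-4/3 → advance -1; mR−mL=-428/153 → turn -1·90°
n=1: pose=(-1,-8,E); sL=160/277, sR=160/317; mL=28560/87809, mR=-95040/87809; mL+mR=-240/317 → advance -1; mR−mL=-123600/87809 → turn -1·90°
n=2: pose=(-2,-8,S); sL=16/29, sR=16/25; mL=168/725, mR=-864/725; mL+mR=-24/25 → advance -1; mR−mL=-1032/725 → turn -1·90°
n=3: pose=(-2,-7,W); sL=160/149, sR=160/113; mL=6160/16837, mR=-41920/16837; mL+mR=-240/113 → advance -1; mR−mL=-48080/16837 → turn -1·90°
n=4: pose=(-1,-7,N); sL=20/17, sR=8/9; mL=112/153, mR=-316/153; mL+mR=-4/3 → advance -1; mR−mL=-428/153 → turn -1·90°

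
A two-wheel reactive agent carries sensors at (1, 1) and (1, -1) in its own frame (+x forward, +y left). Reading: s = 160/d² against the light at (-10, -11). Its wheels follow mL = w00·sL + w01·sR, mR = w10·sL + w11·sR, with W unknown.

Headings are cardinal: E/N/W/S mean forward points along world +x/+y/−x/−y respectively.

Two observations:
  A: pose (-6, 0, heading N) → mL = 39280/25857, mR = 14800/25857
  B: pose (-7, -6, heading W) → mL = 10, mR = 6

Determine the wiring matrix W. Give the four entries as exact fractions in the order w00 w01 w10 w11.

1 1/2 1 -1/2

obs A: pose=(-6,0,N) → sL=160/153, sR=160/169, mL=39280/25857, mR=14800/25857
obs B: pose=(-7,-6,W) → sL=8, sR=4, mL=10, mR=6
sensor matrix S = [[160/153, 160/169], [8, 4]]; det S = -87680/25857
solve [mL_A; mL_B] = S·[w00; w01] and [mR_A; mR_B] = S·[w10; w11]:
  w00 = 1, w01 = 1/2, w10 = 1, w11 = -1/2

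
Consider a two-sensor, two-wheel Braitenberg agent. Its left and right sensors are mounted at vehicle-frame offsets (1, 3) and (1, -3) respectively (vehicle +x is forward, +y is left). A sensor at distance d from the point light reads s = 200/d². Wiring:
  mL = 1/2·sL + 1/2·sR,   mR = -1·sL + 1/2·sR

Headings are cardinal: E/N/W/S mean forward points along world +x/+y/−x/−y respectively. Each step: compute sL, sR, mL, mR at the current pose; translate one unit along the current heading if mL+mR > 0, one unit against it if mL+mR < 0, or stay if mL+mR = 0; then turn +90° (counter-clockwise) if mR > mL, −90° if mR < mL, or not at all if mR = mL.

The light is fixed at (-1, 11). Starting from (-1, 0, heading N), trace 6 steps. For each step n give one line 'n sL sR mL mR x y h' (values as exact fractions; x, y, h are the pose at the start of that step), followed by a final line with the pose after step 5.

0 200/109 200/109 200/109 -100/109 -1 0 N
1 4 20/17 44/17 -58/17 -1 1 E
2 8/5 200/137 1048/685 -596/685 -2 1 S
3 1 50/17 67/34 8/17 -2 0 W
4 8/5 200/101 904/505 -308/505 -3 0 N
5 4 20/17 44/17 -58/17 -3 1 E
final -4 1 S

n=0: pose=(-1,0,N); sL=200/109, sR=200/109; mL=200/109, mR=-100/109; mL+mR=100/109 → advance +1; mR−mL=-300/109 → turn -1·90°
n=1: pose=(-1,1,E); sL=4, sR=20/17; mL=44/17, mR=-58/17; mL+mR=-14/17 → advance -1; mR−mL=-6 → turn -1·90°
n=2: pose=(-2,1,S); sL=8/5, sR=200/137; mL=1048/685, mR=-596/685; mL+mR=452/685 → advance +1; mR−mL=-12/5 → turn -1·90°
n=3: pose=(-2,0,W); sL=1, sR=50/17; mL=67/34, mR=8/17; mL+mR=83/34 → advance +1; mR−mL=-3/2 → turn -1·90°
n=4: pose=(-3,0,N); sL=8/5, sR=200/101; mL=904/505, mR=-308/505; mL+mR=596/505 → advance +1; mR−mL=-12/5 → turn -1·90°
n=5: pose=(-3,1,E); sL=4, sR=20/17; mL=44/17, mR=-58/17; mL+mR=-14/17 → advance -1; mR−mL=-6 → turn -1·90°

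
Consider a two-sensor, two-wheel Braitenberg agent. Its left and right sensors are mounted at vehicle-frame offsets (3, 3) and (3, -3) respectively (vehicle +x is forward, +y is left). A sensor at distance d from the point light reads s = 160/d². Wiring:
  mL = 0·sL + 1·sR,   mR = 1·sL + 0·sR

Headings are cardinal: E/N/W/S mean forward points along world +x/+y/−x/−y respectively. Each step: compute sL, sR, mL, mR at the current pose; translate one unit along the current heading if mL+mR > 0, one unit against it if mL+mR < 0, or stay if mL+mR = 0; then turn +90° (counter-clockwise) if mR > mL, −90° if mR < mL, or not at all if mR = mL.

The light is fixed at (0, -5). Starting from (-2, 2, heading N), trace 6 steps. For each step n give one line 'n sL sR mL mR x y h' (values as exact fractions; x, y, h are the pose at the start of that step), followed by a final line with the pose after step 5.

0 32/25 160/101 160/101 32/25 -2 2 N
1 80/61 80/13 80/13 80/61 -2 3 E
2 160/29 160/41 160/41 160/29 -1 3 S
3 20/13 8 8 20/13 -1 2 E
4 32/5 32/5 32/5 32/5 0 2 S
5 80/9 80/9 80/9 80/9 0 1 S
final 0 0 S

n=0: pose=(-2,2,N); sL=32/25, sR=160/101; mL=160/101, mR=32/25; mL+mR=7232/2525 → advance +1; mR−mL=-768/2525 → turn -1·90°
n=1: pose=(-2,3,E); sL=80/61, sR=80/13; mL=80/13, mR=80/61; mL+mR=5920/793 → advance +1; mR−mL=-3840/793 → turn -1·90°
n=2: pose=(-1,3,S); sL=160/29, sR=160/41; mL=160/41, mR=160/29; mL+mR=11200/1189 → advance +1; mR−mL=1920/1189 → turn +1·90°
n=3: pose=(-1,2,E); sL=20/13, sR=8; mL=8, mR=20/13; mL+mR=124/13 → advance +1; mR−mL=-84/13 → turn -1·90°
n=4: pose=(0,2,S); sL=32/5, sR=32/5; mL=32/5, mR=32/5; mL+mR=64/5 → advance +1; mR−mL=0 → turn +0·90°
n=5: pose=(0,1,S); sL=80/9, sR=80/9; mL=80/9, mR=80/9; mL+mR=160/9 → advance +1; mR−mL=0 → turn +0·90°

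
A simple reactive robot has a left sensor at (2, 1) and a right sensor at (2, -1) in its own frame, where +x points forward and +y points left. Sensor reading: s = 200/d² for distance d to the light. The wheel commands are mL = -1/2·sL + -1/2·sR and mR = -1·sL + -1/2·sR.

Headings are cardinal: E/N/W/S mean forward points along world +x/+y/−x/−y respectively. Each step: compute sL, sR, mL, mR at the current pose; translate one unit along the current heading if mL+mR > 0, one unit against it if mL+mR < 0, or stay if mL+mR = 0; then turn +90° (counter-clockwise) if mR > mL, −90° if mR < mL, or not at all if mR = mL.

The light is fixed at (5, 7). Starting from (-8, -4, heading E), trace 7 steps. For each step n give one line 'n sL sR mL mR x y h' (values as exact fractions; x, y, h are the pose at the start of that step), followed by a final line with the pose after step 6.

n=0: pose=(-8,-4,E); sL=200/221, sR=40/53; mL=-9720/11713, mR=-15020/11713; mL+mR=-24740/11713 → advance -1; mR−mL=-100/221 → turn -1·90°
n=1: pose=(-9,-4,S); sL=100/169, sR=100/197; mL=-18300/33293, mR=-28150/33293; mL+mR=-46450/33293 → advance -1; mR−mL=-50/169 → turn -1·90°
n=2: pose=(-9,-3,W); sL=200/377, sR=200/337; mL=-71400/127049, mR=-105100/127049; mL+mR=-176500/127049 → advance -1; mR−mL=-100/377 → turn -1·90°
n=3: pose=(-8,-3,N); sL=10/13, sR=25/26; mL=-45/52, mR=-5/4; mL+mR=-55/26 → advance -1; mR−mL=-5/13 → turn -1·90°
n=4: pose=(-8,-4,E); sL=200/221, sR=40/53; mL=-9720/11713, mR=-15020/11713; mL+mR=-24740/11713 → advance -1; mR−mL=-100/221 → turn -1·90°
n=5: pose=(-9,-4,S); sL=100/169, sR=100/197; mL=-18300/33293, mR=-28150/33293; mL+mR=-46450/33293 → advance -1; mR−mL=-50/169 → turn -1·90°
n=6: pose=(-9,-3,W); sL=200/377, sR=200/337; mL=-71400/127049, mR=-105100/127049; mL+mR=-176500/127049 → advance -1; mR−mL=-100/377 → turn -1·90°

0 200/221 40/53 -9720/11713 -15020/11713 -8 -4 E
1 100/169 100/197 -18300/33293 -28150/33293 -9 -4 S
2 200/377 200/337 -71400/127049 -105100/127049 -9 -3 W
3 10/13 25/26 -45/52 -5/4 -8 -3 N
4 200/221 40/53 -9720/11713 -15020/11713 -8 -4 E
5 100/169 100/197 -18300/33293 -28150/33293 -9 -4 S
6 200/377 200/337 -71400/127049 -105100/127049 -9 -3 W
final -8 -3 N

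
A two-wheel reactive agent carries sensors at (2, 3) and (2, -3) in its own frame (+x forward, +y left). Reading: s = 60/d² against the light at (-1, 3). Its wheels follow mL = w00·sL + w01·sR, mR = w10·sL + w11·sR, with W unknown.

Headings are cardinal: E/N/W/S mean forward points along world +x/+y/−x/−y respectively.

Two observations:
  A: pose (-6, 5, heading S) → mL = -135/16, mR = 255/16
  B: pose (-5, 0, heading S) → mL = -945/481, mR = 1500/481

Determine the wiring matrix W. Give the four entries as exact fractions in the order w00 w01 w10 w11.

-1/2 -1 1 1

obs A: pose=(-6,5,S) → sL=15, sR=15/16, mL=-135/16, mR=255/16
obs B: pose=(-5,0,S) → sL=30/13, sR=30/37, mL=-945/481, mR=1500/481
sensor matrix S = [[15, 15/16], [30/13, 30/37]]; det S = 38475/3848
solve [mL_A; mL_B] = S·[w00; w01] and [mR_A; mR_B] = S·[w10; w11]:
  w00 = -1/2, w01 = -1, w10 = 1, w11 = 1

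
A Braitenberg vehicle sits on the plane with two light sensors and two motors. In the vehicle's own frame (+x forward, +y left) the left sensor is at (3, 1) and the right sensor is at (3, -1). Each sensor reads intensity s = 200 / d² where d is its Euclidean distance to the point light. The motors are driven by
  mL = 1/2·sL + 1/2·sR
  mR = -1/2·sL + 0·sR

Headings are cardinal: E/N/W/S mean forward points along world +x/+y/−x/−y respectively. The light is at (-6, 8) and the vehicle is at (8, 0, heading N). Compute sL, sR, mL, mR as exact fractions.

100/97 4/5 444/485 -50/97

left sensor world pos  = (7, 3); dL² = 194
right sensor world pos = (9, 3); dR² = 250
sL = 200/194 = 100/97
sR = 200/250 = 4/5
mL = 1/2·sL + 1/2·sR = 444/485
mR = -1/2·sL + 0·sR = -50/97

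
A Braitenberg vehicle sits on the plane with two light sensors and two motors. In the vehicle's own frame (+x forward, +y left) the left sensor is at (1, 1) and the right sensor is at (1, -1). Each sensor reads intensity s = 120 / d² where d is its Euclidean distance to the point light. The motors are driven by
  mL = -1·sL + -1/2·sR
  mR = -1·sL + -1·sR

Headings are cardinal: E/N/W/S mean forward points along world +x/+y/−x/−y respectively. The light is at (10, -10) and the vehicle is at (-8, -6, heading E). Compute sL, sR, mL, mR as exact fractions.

left sensor world pos  = (-7, -5); dL² = 314
right sensor world pos = (-7, -7); dR² = 298
sL = 120/314 = 60/157
sR = 120/298 = 60/149
mL = -1·sL + -1/2·sR = -13650/23393
mR = -1·sL + -1·sR = -18360/23393

60/157 60/149 -13650/23393 -18360/23393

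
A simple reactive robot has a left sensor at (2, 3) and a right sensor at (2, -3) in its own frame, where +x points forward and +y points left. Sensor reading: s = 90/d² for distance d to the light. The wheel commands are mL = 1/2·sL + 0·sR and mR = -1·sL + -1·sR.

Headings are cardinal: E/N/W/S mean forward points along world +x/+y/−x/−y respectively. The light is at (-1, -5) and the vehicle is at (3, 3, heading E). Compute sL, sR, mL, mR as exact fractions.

90/157 90/61 45/157 -19620/9577

left sensor world pos  = (5, 6); dL² = 157
right sensor world pos = (5, 0); dR² = 61
sL = 90/157 = 90/157
sR = 90/61 = 90/61
mL = 1/2·sL + 0·sR = 45/157
mR = -1·sL + -1·sR = -19620/9577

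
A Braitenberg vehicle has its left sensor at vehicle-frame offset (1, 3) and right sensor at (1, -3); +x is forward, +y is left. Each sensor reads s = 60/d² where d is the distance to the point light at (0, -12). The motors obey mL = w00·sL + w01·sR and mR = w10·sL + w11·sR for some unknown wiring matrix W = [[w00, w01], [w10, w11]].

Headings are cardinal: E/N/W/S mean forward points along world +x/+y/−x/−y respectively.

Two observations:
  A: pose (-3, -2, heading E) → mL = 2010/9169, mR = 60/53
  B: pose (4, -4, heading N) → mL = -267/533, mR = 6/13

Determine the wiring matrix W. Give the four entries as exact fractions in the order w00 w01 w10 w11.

-1 1/2 0 1

obs A: pose=(-3,-2,E) → sL=60/173, sR=60/53, mL=2010/9169, mR=60/53
obs B: pose=(4,-4,N) → sL=30/41, sR=6/13, mL=-267/533, mR=6/13
sensor matrix S = [[60/173, 60/53], [30/41, 6/13]]; det S = -3265920/4887077
solve [mL_A; mL_B] = S·[w00; w01] and [mR_A; mR_B] = S·[w10; w11]:
  w00 = -1, w01 = 1/2, w10 = 0, w11 = 1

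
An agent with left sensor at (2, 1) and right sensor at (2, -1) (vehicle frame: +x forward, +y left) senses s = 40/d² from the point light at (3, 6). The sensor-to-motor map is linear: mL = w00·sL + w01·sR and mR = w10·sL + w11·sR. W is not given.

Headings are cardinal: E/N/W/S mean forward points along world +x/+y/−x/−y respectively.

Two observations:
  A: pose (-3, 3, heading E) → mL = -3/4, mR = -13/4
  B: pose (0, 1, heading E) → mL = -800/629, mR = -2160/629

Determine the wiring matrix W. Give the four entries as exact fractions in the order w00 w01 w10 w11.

-1 1 -1 -1

obs A: pose=(-3,3,E) → sL=2, sR=5/4, mL=-3/4, mR=-13/4
obs B: pose=(0,1,E) → sL=40/17, sR=40/37, mL=-800/629, mR=-2160/629
sensor matrix S = [[2, 5/4], [40/17, 40/37]]; det S = -490/629
solve [mL_A; mL_B] = S·[w00; w01] and [mR_A; mR_B] = S·[w10; w11]:
  w00 = -1, w01 = 1, w10 = -1, w11 = -1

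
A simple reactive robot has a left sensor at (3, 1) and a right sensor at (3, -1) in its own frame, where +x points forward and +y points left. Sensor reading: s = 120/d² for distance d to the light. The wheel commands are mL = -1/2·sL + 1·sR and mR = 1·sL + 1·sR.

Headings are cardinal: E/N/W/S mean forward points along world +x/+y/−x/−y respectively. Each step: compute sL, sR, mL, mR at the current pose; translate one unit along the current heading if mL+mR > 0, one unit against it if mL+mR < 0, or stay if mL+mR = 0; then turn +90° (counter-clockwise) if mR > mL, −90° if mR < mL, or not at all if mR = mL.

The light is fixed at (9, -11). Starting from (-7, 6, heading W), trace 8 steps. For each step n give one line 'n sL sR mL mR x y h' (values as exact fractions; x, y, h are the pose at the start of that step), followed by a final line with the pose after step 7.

n=0: pose=(-7,6,W); sL=120/617, sR=24/137; mL=6588/84529, mR=31248/84529; mL+mR=37836/84529 → advance +1; mR−mL=180/617 → turn +1·90°
n=1: pose=(-8,6,S); sL=30/113, sR=3/13; mL=144/1469, mR=729/1469; mL+mR=873/1469 → advance +1; mR−mL=45/113 → turn +1·90°
n=2: pose=(-8,5,E); sL=24/97, sR=120/421; mL=6588/40837, mR=21744/40837; mL+mR=28332/40837 → advance +1; mR−mL=36/97 → turn +1·90°
n=3: pose=(-7,5,N); sL=12/65, sR=60/293; mL=2142/19045, mR=7416/19045; mL+mR=9558/19045 → advance +1; mR−mL=18/65 → turn +1·90°
n=4: pose=(-7,6,W); sL=120/617, sR=24/137; mL=6588/84529, mR=31248/84529; mL+mR=37836/84529 → advance +1; mR−mL=180/617 → turn +1·90°
n=5: pose=(-8,6,S); sL=30/113, sR=3/13; mL=144/1469, mR=729/1469; mL+mR=873/1469 → advance +1; mR−mL=45/113 → turn +1·90°
n=6: pose=(-8,5,E); sL=24/97, sR=120/421; mL=6588/40837, mR=21744/40837; mL+mR=28332/40837 → advance +1; mR−mL=36/97 → turn +1·90°
n=7: pose=(-7,5,N); sL=12/65, sR=60/293; mL=2142/19045, mR=7416/19045; mL+mR=9558/19045 → advance +1; mR−mL=18/65 → turn +1·90°

0 120/617 24/137 6588/84529 31248/84529 -7 6 W
1 30/113 3/13 144/1469 729/1469 -8 6 S
2 24/97 120/421 6588/40837 21744/40837 -8 5 E
3 12/65 60/293 2142/19045 7416/19045 -7 5 N
4 120/617 24/137 6588/84529 31248/84529 -7 6 W
5 30/113 3/13 144/1469 729/1469 -8 6 S
6 24/97 120/421 6588/40837 21744/40837 -8 5 E
7 12/65 60/293 2142/19045 7416/19045 -7 5 N
final -7 6 W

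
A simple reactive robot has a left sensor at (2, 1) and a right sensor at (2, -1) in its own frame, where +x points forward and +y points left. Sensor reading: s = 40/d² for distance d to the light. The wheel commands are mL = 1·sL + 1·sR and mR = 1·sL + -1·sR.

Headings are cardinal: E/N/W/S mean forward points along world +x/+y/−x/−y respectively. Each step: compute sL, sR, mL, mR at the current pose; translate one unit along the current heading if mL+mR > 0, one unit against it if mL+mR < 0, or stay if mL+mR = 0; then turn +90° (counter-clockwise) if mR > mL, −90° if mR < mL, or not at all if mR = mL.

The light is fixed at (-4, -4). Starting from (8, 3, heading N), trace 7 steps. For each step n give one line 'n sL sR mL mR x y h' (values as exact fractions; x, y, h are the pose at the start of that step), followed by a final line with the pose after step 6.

n=0: pose=(8,3,N); sL=20/101, sR=4/25; mL=904/2525, mR=96/2525; mL+mR=40/101 → advance +1; mR−mL=-8/25 → turn -1·90°
n=1: pose=(8,4,E); sL=40/277, sR=8/49; mL=4176/13573, mR=-256/13573; mL+mR=80/277 → advance +1; mR−mL=-16/49 → turn -1·90°
n=2: pose=(9,4,S); sL=5/29, sR=2/9; mL=103/261, mR=-13/261; mL+mR=10/29 → advance +1; mR−mL=-4/9 → turn -1·90°
n=3: pose=(9,3,W); sL=40/157, sR=8/37; mL=2736/5809, mR=224/5809; mL+mR=80/157 → advance +1; mR−mL=-16/37 → turn -1·90°
n=4: pose=(8,3,N); sL=20/101, sR=4/25; mL=904/2525, mR=96/2525; mL+mR=40/101 → advance +1; mR−mL=-8/25 → turn -1·90°
n=5: pose=(8,4,E); sL=40/277, sR=8/49; mL=4176/13573, mR=-256/13573; mL+mR=80/277 → advance +1; mR−mL=-16/49 → turn -1·90°
n=6: pose=(9,4,S); sL=5/29, sR=2/9; mL=103/261, mR=-13/261; mL+mR=10/29 → advance +1; mR−mL=-4/9 → turn -1·90°

0 20/101 4/25 904/2525 96/2525 8 3 N
1 40/277 8/49 4176/13573 -256/13573 8 4 E
2 5/29 2/9 103/261 -13/261 9 4 S
3 40/157 8/37 2736/5809 224/5809 9 3 W
4 20/101 4/25 904/2525 96/2525 8 3 N
5 40/277 8/49 4176/13573 -256/13573 8 4 E
6 5/29 2/9 103/261 -13/261 9 4 S
final 9 3 W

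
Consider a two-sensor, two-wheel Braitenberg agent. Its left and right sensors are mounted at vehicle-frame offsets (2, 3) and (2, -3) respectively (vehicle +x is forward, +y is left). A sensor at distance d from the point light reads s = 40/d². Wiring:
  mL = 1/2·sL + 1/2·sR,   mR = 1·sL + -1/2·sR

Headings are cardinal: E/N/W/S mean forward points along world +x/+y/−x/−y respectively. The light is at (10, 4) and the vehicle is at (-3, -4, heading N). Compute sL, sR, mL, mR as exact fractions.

10/73 5/17 535/2482 -25/2482

left sensor world pos  = (-6, -2); dL² = 292
right sensor world pos = (0, -2); dR² = 136
sL = 40/292 = 10/73
sR = 40/136 = 5/17
mL = 1/2·sL + 1/2·sR = 535/2482
mR = 1·sL + -1/2·sR = -25/2482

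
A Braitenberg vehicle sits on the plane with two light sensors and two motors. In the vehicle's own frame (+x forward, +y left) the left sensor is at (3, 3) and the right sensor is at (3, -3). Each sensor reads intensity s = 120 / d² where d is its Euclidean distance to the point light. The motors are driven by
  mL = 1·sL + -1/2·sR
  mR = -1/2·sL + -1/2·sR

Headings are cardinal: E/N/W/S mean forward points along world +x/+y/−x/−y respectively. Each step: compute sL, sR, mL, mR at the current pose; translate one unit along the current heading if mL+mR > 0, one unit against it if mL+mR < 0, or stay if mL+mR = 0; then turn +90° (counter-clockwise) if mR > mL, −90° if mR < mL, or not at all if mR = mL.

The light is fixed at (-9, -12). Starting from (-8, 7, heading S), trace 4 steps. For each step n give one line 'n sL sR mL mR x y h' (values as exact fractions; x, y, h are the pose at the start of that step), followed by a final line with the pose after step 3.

n=0: pose=(-8,7,S); sL=15/34, sR=6/13; mL=93/442, mR=-399/884; mL+mR=-213/884 → advance -1; mR−mL=-45/68 → turn -1·90°
n=1: pose=(-8,8,W); sL=120/293, sR=120/533; mL=46380/156169, mR=-49560/156169; mL+mR=-3180/156169 → advance -1; mR−mL=-180/293 → turn -1·90°
n=2: pose=(-7,8,N); sL=12/53, sR=60/277; mL=1734/14681, mR=-3252/14681; mL+mR=-1518/14681 → advance -1; mR−mL=-18/53 → turn -1·90°
n=3: pose=(-7,7,E); sL=120/509, sR=120/281; mL=3180/143029, mR=-47400/143029; mL+mR=-44220/143029 → advance -1; mR−mL=-180/509 → turn -1·90°

0 15/34 6/13 93/442 -399/884 -8 7 S
1 120/293 120/533 46380/156169 -49560/156169 -8 8 W
2 12/53 60/277 1734/14681 -3252/14681 -7 8 N
3 120/509 120/281 3180/143029 -47400/143029 -7 7 E
final -8 7 S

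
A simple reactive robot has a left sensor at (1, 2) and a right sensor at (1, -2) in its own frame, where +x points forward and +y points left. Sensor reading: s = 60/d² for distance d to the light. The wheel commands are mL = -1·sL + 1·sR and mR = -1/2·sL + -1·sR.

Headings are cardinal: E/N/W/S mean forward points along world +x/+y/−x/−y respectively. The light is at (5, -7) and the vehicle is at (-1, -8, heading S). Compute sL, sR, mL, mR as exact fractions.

left sensor world pos  = (1, -9); dL² = 20
right sensor world pos = (-3, -9); dR² = 68
sL = 60/20 = 3
sR = 60/68 = 15/17
mL = -1·sL + 1·sR = -36/17
mR = -1/2·sL + -1·sR = -81/34

3 15/17 -36/17 -81/34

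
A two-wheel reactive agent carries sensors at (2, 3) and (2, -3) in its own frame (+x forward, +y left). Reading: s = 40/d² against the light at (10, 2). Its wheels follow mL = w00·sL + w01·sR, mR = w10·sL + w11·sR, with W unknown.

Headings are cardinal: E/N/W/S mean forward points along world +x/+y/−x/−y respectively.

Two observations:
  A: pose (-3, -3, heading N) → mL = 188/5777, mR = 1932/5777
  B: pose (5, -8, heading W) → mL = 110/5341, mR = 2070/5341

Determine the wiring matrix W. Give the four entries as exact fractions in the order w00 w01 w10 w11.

-1 1/2 1 1/2

obs A: pose=(-3,-3,N) → sL=8/53, sR=40/109, mL=188/5777, mR=1932/5777
obs B: pose=(5,-8,W) → sL=20/109, sR=20/49, mL=110/5341, mR=2070/5341
sensor matrix S = [[8/53, 40/109], [20/109, 20/49]]; det S = -176640/30854957
solve [mL_A; mL_B] = S·[w00; w01] and [mR_A; mR_B] = S·[w10; w11]:
  w00 = -1, w01 = 1/2, w10 = 1, w11 = 1/2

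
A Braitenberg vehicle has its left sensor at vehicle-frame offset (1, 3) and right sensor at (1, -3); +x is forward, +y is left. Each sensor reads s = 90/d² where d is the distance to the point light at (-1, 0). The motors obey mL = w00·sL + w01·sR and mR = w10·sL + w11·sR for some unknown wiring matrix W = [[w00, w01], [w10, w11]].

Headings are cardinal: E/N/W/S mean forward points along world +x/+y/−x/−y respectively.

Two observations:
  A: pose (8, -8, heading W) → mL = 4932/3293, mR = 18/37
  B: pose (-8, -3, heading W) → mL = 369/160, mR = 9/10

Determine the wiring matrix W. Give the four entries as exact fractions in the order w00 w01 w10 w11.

obs A: pose=(8,-8,W) → sL=18/37, sR=90/89, mL=4932/3293, mR=18/37
obs B: pose=(-8,-3,W) → sL=9/10, sR=45/32, mL=369/160, mR=9/10
sensor matrix S = [[18/37, 90/89], [9/10, 45/32]]; det S = -11907/52688
solve [mL_A; mL_B] = S·[w00; w01] and [mR_A; mR_B] = S·[w10; w11]:
  w00 = 1, w01 = 1, w10 = 1, w11 = 0

1 1 1 0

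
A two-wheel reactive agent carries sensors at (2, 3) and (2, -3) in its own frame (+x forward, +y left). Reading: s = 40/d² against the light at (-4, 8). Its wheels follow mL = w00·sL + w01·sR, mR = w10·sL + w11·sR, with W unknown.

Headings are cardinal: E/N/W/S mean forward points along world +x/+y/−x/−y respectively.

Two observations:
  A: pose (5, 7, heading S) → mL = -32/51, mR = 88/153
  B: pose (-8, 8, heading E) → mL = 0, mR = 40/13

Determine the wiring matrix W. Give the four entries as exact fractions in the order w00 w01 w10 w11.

1 -1 1/2 1/2

obs A: pose=(5,7,S) → sL=40/153, sR=8/9, mL=-32/51, mR=88/153
obs B: pose=(-8,8,E) → sL=40/13, sR=40/13, mL=0, mR=40/13
sensor matrix S = [[40/153, 8/9], [40/13, 40/13]]; det S = -1280/663
solve [mL_A; mL_B] = S·[w00; w01] and [mR_A; mR_B] = S·[w10; w11]:
  w00 = 1, w01 = -1, w10 = 1/2, w11 = 1/2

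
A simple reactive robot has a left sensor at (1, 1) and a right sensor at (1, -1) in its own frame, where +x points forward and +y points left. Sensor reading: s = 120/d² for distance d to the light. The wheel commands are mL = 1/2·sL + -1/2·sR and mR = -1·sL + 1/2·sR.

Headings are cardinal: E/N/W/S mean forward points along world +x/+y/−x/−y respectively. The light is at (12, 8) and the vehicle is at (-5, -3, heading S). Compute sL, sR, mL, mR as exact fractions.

left sensor world pos  = (-4, -4); dL² = 400
right sensor world pos = (-6, -4); dR² = 468
sL = 120/400 = 3/10
sR = 120/468 = 10/39
mL = 1/2·sL + -1/2·sR = 17/780
mR = -1·sL + 1/2·sR = -67/390

3/10 10/39 17/780 -67/390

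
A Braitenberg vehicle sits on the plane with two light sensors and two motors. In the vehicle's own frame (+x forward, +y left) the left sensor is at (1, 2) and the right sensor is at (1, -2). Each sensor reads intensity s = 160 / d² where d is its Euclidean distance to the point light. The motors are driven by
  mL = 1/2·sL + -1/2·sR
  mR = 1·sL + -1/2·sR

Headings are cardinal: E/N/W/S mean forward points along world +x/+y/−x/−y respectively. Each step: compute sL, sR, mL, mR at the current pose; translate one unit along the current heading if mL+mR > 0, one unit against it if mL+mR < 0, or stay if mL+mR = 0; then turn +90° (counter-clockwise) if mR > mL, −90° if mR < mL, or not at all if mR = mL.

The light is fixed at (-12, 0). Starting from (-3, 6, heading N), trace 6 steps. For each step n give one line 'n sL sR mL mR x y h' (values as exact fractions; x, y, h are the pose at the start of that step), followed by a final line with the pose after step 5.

n=0: pose=(-3,6,N); sL=80/49, sR=16/17; mL=288/833, mR=968/833; mL+mR=1256/833 → advance +1; mR−mL=40/49 → turn +1·90°
n=1: pose=(-3,7,W); sL=160/89, sR=32/29; mL=896/2581, mR=3216/2581; mL+mR=4112/2581 → advance +1; mR−mL=80/89 → turn +1·90°
n=2: pose=(-4,7,S); sL=20/17, sR=20/9; mL=-80/153, mR=10/153; mL+mR=-70/153 → advance -1; mR−mL=10/17 → turn +1·90°
n=3: pose=(-4,8,E); sL=160/181, sR=160/117; mL=-5120/21177, mR=4240/21177; mL+mR=-880/21177 → advance -1; mR−mL=80/181 → turn +1·90°
n=4: pose=(-5,8,N); sL=80/53, sR=80/81; mL=1120/4293, mR=4360/4293; mL+mR=5480/4293 → advance +1; mR−mL=40/53 → turn +1·90°
n=5: pose=(-5,9,W); sL=32/17, sR=160/157; mL=1152/2669, mR=3664/2669; mL+mR=4816/2669 → advance +1; mR−mL=16/17 → turn +1·90°

0 80/49 16/17 288/833 968/833 -3 6 N
1 160/89 32/29 896/2581 3216/2581 -3 7 W
2 20/17 20/9 -80/153 10/153 -4 7 S
3 160/181 160/117 -5120/21177 4240/21177 -4 8 E
4 80/53 80/81 1120/4293 4360/4293 -5 8 N
5 32/17 160/157 1152/2669 3664/2669 -5 9 W
final -6 9 S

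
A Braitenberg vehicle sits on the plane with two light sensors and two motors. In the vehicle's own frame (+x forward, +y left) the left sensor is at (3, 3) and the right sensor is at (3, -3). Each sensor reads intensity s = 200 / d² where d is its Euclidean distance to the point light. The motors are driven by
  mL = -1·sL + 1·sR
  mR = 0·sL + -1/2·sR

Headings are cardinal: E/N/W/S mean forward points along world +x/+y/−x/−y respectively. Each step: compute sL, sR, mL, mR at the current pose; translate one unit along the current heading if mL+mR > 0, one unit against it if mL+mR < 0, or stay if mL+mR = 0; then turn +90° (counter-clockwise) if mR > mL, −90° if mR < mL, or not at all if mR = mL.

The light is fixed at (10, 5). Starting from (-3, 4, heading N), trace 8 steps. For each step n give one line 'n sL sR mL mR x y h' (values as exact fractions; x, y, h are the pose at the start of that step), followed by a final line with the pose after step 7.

n=0: pose=(-3,4,N); sL=10/13, sR=25/13; mL=15/13, mR=-25/26; mL+mR=5/26 → advance +1; mR−mL=-55/26 → turn -1·90°
n=1: pose=(-3,5,E); sL=200/109, sR=200/109; mL=0, mR=-100/109; mL+mR=-100/109 → advance -1; mR−mL=-100/109 → turn -1·90°
n=2: pose=(-4,5,S); sL=20/13, sR=100/149; mL=-1680/1937, mR=-50/149; mL+mR=-2330/1937 → advance -1; mR−mL=1030/1937 → turn +1·90°
n=3: pose=(-4,6,E); sL=200/137, sR=8/5; mL=96/685, mR=-4/5; mL+mR=-452/685 → advance -1; mR−mL=-644/685 → turn -1·90°
n=4: pose=(-5,6,S); sL=50/37, sR=25/41; mL=-1125/1517, mR=-25/82; mL+mR=-3175/3034 → advance -1; mR−mL=1325/3034 → turn +1·90°
n=5: pose=(-5,7,E); sL=200/169, sR=40/29; mL=960/4901, mR=-20/29; mL+mR=-2420/4901 → advance -1; mR−mL=-4340/4901 → turn -1·90°
n=6: pose=(-6,7,S); sL=20/17, sR=100/181; mL=-1920/3077, mR=-50/181; mL+mR=-2770/3077 → advance -1; mR−mL=1070/3077 → turn +1·90°
n=7: pose=(-6,8,E); sL=40/41, sR=200/169; mL=1440/6929, mR=-100/169; mL+mR=-2660/6929 → advance -1; mR−mL=-5540/6929 → turn -1·90°

0 10/13 25/13 15/13 -25/26 -3 4 N
1 200/109 200/109 0 -100/109 -3 5 E
2 20/13 100/149 -1680/1937 -50/149 -4 5 S
3 200/137 8/5 96/685 -4/5 -4 6 E
4 50/37 25/41 -1125/1517 -25/82 -5 6 S
5 200/169 40/29 960/4901 -20/29 -5 7 E
6 20/17 100/181 -1920/3077 -50/181 -6 7 S
7 40/41 200/169 1440/6929 -100/169 -6 8 E
final -7 8 S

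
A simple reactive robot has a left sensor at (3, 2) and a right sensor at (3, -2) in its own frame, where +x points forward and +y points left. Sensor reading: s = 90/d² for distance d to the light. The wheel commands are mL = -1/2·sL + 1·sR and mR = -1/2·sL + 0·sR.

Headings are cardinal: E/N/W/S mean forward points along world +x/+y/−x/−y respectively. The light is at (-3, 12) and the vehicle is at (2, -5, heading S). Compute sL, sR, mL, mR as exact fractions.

left sensor world pos  = (4, -8); dL² = 449
right sensor world pos = (0, -8); dR² = 409
sL = 90/449 = 90/449
sR = 90/409 = 90/409
mL = -1/2·sL + 1·sR = 22005/183641
mR = -1/2·sL + 0·sR = -45/449

90/449 90/409 22005/183641 -45/449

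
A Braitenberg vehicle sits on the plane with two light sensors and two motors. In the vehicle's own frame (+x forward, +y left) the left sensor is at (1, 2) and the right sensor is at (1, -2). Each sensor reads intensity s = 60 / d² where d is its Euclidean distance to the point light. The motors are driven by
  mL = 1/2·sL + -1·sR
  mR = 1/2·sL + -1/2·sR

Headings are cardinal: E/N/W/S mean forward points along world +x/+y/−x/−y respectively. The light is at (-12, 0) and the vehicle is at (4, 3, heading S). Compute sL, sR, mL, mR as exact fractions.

15/82 3/10 -171/820 -12/205

left sensor world pos  = (6, 2); dL² = 328
right sensor world pos = (2, 2); dR² = 200
sL = 60/328 = 15/82
sR = 60/200 = 3/10
mL = 1/2·sL + -1·sR = -171/820
mR = 1/2·sL + -1/2·sR = -12/205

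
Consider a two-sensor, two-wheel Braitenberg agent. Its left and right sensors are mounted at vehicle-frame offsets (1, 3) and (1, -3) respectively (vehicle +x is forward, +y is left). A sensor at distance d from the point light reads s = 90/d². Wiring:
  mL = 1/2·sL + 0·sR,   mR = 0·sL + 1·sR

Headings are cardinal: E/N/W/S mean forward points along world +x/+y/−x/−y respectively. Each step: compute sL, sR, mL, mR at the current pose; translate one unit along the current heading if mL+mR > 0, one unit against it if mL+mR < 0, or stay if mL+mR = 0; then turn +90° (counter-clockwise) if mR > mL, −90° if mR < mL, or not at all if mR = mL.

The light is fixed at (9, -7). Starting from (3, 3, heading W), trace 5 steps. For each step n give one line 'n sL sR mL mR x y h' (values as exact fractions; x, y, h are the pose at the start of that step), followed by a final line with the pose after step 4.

0 45/49 45/109 45/98 45/109 3 3 W
1 90/221 90/137 45/221 90/137 2 3 N
2 45/64 9/26 45/128 9/26 2 4 W
3 18/53 90/169 9/53 90/169 1 4 N
4 5/9 5/17 5/18 5/17 1 5 W
final 0 5 S

n=0: pose=(3,3,W); sL=45/49, sR=45/109; mL=45/98, mR=45/109; mL+mR=9315/10682 → advance +1; mR−mL=-495/10682 → turn -1·90°
n=1: pose=(2,3,N); sL=90/221, sR=90/137; mL=45/221, mR=90/137; mL+mR=26055/30277 → advance +1; mR−mL=13725/30277 → turn +1·90°
n=2: pose=(2,4,W); sL=45/64, sR=9/26; mL=45/128, mR=9/26; mL+mR=1161/1664 → advance +1; mR−mL=-9/1664 → turn -1·90°
n=3: pose=(1,4,N); sL=18/53, sR=90/169; mL=9/53, mR=90/169; mL+mR=6291/8957 → advance +1; mR−mL=3249/8957 → turn +1·90°
n=4: pose=(1,5,W); sL=5/9, sR=5/17; mL=5/18, mR=5/17; mL+mR=175/306 → advance +1; mR−mL=5/306 → turn +1·90°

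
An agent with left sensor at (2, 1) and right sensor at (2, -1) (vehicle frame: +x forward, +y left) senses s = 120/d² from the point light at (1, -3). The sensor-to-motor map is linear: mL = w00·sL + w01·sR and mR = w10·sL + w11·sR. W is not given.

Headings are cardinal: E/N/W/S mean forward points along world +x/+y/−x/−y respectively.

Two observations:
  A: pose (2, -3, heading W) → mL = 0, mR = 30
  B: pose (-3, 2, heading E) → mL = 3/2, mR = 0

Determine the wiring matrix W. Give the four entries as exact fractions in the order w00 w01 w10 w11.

obs A: pose=(2,-3,W) → sL=60, sR=60, mL=0, mR=30
obs B: pose=(-3,2,E) → sL=3, sR=6, mL=3/2, mR=0
sensor matrix S = [[60, 60], [3, 6]]; det S = 180
solve [mL_A; mL_B] = S·[w00; w01] and [mR_A; mR_B] = S·[w10; w11]:
  w00 = -1/2, w01 = 1/2, w10 = 1, w11 = -1/2

-1/2 1/2 1 -1/2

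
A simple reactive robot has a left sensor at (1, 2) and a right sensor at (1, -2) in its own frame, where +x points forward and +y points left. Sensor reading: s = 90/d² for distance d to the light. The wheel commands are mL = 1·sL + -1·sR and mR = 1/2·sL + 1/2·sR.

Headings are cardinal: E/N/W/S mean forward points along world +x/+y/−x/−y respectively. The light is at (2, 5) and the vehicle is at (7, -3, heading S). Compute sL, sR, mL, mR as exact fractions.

9/13 1 -4/13 11/13

left sensor world pos  = (9, -4); dL² = 130
right sensor world pos = (5, -4); dR² = 90
sL = 90/130 = 9/13
sR = 90/90 = 1
mL = 1·sL + -1·sR = -4/13
mR = 1/2·sL + 1/2·sR = 11/13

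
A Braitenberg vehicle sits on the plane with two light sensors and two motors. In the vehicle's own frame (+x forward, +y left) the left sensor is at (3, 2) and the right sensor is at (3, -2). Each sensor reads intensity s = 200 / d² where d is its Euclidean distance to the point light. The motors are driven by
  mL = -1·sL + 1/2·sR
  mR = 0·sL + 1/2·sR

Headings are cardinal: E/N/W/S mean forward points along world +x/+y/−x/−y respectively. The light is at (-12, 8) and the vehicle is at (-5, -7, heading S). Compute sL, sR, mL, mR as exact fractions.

left sensor world pos  = (-3, -10); dL² = 405
right sensor world pos = (-7, -10); dR² = 349
sL = 200/405 = 40/81
sR = 200/349 = 200/349
mL = -1·sL + 1/2·sR = -5860/28269
mR = 0·sL + 1/2·sR = 100/349

40/81 200/349 -5860/28269 100/349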